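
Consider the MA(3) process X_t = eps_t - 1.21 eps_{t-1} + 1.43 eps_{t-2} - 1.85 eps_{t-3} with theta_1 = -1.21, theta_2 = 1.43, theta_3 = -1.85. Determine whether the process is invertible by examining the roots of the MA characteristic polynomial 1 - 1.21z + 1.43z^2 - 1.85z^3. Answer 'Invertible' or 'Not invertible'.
\text{Not invertible}

The MA(q) characteristic polynomial is P(z) = 1 - 1.21z + 1.43z^2 - 1.85z^3.
Invertibility requires all roots to lie outside the unit circle, i.e. |z| > 1 for every root.
Degree 3: look for a simple real root z0 first, then factor out (1 - z/z0) and solve the remaining quadratic.
Testing z0 = 0.8: P(0.8) = 1 + (-1.21)(0.8) + (1.43)(0.8)^2 + (-1.85)(0.8)^3
  = 1 + (-0.968) + (0.9152) + (-0.9472) = 0.  So z_0 = 0.8 is a root, |z_0| = 0.8.
Divide out the factor (1 - 1.25 z) = (1 - z/z0) (since 1/z0 = 1.25):
  P(z) = (1 - 1.25 z)(1 + (0.04) z + (1.48) z^2)
  [check: z-coef 0.04 - (1.25) = -1.21; z^2-coef 1.48 - (1.25)(0.04) = 1.43; z^3-coef -(1.25)(1.48) = -1.85.]
Remaining roots from the quadratic factor 1 + (0.04) z + (1.48) z^2:
  Set 1 + (0.04) z + (1.48) z^2 = 0, i.e. a z^2 + b z + c = 0 with a = 1.48, b = 0.04, c = 1.
  Discriminant D = b^2 - 4ac = (0.04)^2 - 4*(1.48)*1 = 0.0016 - (5.92) = -5.9184.
  D < 0, so the roots are the complex-conjugate pair z = (-b +/- i sqrt(-D)) / (2a) = -0.0135 +/- 0.8219i.
  For a conjugate pair |z|^2 = z * conj(z) = (product of roots) = c/a = 1/(1.48) = 0.675676, so |z| = sqrt(0.675676) = 0.822 for both roots.
Moduli of all roots: 0.8000, 0.8220, 0.8220.
All moduli strictly greater than 1? No.
Verdict: Not invertible.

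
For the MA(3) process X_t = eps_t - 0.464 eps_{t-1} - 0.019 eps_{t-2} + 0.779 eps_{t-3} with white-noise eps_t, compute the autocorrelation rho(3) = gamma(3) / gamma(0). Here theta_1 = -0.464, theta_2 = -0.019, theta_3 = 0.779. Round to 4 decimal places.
\rho(3) = 0.4274

For an MA(q) process with theta_0 = 1, the autocovariance is
  gamma(k) = sigma^2 * sum_{i=0..q-k} theta_i * theta_{i+k},
and rho(k) = gamma(k) / gamma(0). Sigma^2 cancels.
  numerator   = (1)*(0.779) = 0.779.
  denominator = (1)^2 + (-0.464)^2 + (-0.019)^2 + (0.779)^2 = 1.822498.
  rho(3) = 0.779 / 1.822498 = 0.4274.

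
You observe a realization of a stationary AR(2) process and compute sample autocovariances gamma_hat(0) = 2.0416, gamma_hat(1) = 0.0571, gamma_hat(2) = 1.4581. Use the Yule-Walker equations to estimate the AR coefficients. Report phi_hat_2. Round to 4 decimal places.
\hat\phi_{2} = 0.7140

The Yule-Walker equations for an AR(p) process read, in matrix form,
  Gamma_p phi = r_p,   with   (Gamma_p)_{ij} = gamma(|i - j|),
                       (r_p)_i = gamma(i),   i,j = 1..p.
Substitute the sample gammas (Toeplitz matrix and right-hand side of size 2):
  Gamma_p = [[2.0416, 0.0571], [0.0571, 2.0416]]
  r_p     = [0.0571, 1.4581]
Written out:
  2.0416 phi_1 + 0.0571 phi_2 = 0.0571
  0.0571 phi_1 + 2.0416 phi_2 = 1.4581
Solve by Cramer's rule:
  det = gamma(0)^2 - gamma(1)^2 = (2.0416)^2 - (0.0571)^2 = 4.16813056 - 0.00326041 = 4.16487015
  phi_hat_1 = [gamma(1) gamma(0) - gamma(1) gamma(2)] / det = [(0.0571)(2.0416) - (0.0571)(1.4581)] / 4.16487015 = 0.03331785 / 4.16487015 = 0.008
  phi_hat_2 = [gamma(0) gamma(2) - gamma(1)^2] / det = [(2.0416)(1.4581) - (0.0571)^2] / 4.16487015 = 2.97359655 / 4.16487015 = 0.714
So phi_hat = [0.0080, 0.7140].
Therefore phi_hat_2 = 0.7140.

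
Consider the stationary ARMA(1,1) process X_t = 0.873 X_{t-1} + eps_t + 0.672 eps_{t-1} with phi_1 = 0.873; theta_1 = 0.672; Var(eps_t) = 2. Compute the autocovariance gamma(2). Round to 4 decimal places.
\gamma(2) = 17.9934

Multiply the model equation by X_{t-k} and take expectations. With theta_0 = psi_0 = 1 and psi_j the MA(infinity) weights, this gives
  gamma(k) - sum_i phi_i gamma(k-i) = c_k,
  c_k = sigma^2 * sum_{j=k..q} theta_j psi_{j-k}   (c_k = 0 for k > q),
using gamma(-m) = gamma(m).
psi-weights needed (psi_j = theta_j + sum_i phi_i psi_{j-i}):
  psi_1 = theta_1 + phi_1 = 0.672 + (0.873) = 1.545
Right-hand sides:
  c_0 = sigma^2 (1 + theta_1 psi_1) = 2 * (1 + (0.672)(1.545)) = 2 * 2.03824 = 4.07648
  c_1 = sigma^2 theta_1 = 2 * (0.672) = 1.344
  c_2 = 0
Equations for k = 0 and k = 1 (AR order 1):
  gamma(0) = phi_1 gamma(1) + c_0
  gamma(1) = phi_1 gamma(0) + c_1
Substituting the second into the first: gamma(0) (1 - phi_1^2) = c_0 + phi_1 c_1, so
  gamma(0) = (c_0 + phi_1 c_1) / (1 - phi_1^2) = (4.07648 + (0.873)(1.344)) / (1 - (0.873)^2) = 5.249792 / 0.237871 = 22.069912.
  gamma(1) = phi_1 gamma(0) + c_1 = (0.873)(22.069912) + (1.344) = 20.611033.
For k = 2 (> q): gamma(2) = phi_1 gamma(1) = (0.873)(20.611033) = 17.993432.
Therefore gamma(2) = 17.9934 (to 4 decimal places).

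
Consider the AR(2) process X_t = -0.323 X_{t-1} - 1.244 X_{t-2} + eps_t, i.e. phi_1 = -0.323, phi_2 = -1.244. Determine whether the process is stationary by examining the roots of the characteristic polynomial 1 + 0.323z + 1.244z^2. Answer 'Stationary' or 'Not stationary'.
\text{Not stationary}

The AR(p) characteristic polynomial is P(z) = 1 + 0.323z + 1.244z^2.
Stationarity requires all roots to lie outside the unit circle, i.e. |z| > 1 for every root.
Set 1 + (0.323) z + (1.244) z^2 = 0, i.e. a z^2 + b z + c = 0 with a = 1.244, b = 0.323, c = 1.
Discriminant D = b^2 - 4ac = (0.323)^2 - 4*(1.244)*1 = 0.104329 - (4.976) = -4.871671.
D < 0, so the roots are the complex-conjugate pair z = (-b +/- i sqrt(-D)) / (2a) = -0.1298 +/- 0.8871i.
For a conjugate pair |z|^2 = z * conj(z) = (product of roots) = c/a = 1/(1.244) = 0.803859, so |z| = sqrt(0.803859) = 0.8966 for both roots.
Moduli of all roots: 0.8966, 0.8966.
All moduli strictly greater than 1? No.
Verdict: Not stationary.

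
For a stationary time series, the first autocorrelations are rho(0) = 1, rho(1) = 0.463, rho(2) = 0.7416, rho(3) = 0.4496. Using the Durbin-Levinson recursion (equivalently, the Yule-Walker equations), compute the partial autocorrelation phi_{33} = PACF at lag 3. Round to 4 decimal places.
\phi_{33} = 0.0601

The PACF at lag k is phi_{kk}, the last component of the solution
to the Yule-Walker system G_k phi = r_k where
  (G_k)_{ij} = rho(|i - j|), (r_k)_i = rho(i), i,j = 1..k.
Equivalently, Durbin-Levinson gives phi_{kk} iteratively:
  phi_{11} = rho(1)
  phi_{kk} = [rho(k) - sum_{j=1..k-1} phi_{k-1,j} rho(k-j)]
            / [1 - sum_{j=1..k-1} phi_{k-1,j} rho(j)],
  phi_{k,j} = phi_{k-1,j} - phi_{kk} phi_{k-1,k-j},  j = 1..k-1.
Step k = 1:
  phi_11 = rho(1) = 0.463.
Step k = 2:
  phi_22 = [rho(2) - phi_11 rho(1)] / [1 - phi_11 rho(1)] = [0.7416 - (0.463)(0.463)] / [1 - (0.463)(0.463)]
         = 0.527231 / 0.785631 = 0.671092.
  Update: phi_21 = phi_11 - phi_22 phi_11 = 0.463 - (0.671092)(0.463) = 0.152284.
Step k = 3:
  phi_33 = [rho(3) - phi_21 rho(2) - phi_22 rho(1)] / [1 - phi_21 rho(1) - phi_22 rho(2)]
    numerator   = 0.4496 - (0.152284)(0.7416) - (0.671092)(0.463) = 0.02595024
    denominator = 1 - (0.152284)(0.463) - (0.671092)(0.7416) = 0.43181028
  phi_33 = 0.02595024 / 0.43181028 = 0.0601.
Therefore phi_{33} = 0.0601.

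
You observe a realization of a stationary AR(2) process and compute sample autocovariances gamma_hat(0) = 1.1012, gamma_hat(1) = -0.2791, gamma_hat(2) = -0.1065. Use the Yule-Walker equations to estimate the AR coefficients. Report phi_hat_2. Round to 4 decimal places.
\hat\phi_{2} = -0.1720

The Yule-Walker equations for an AR(p) process read, in matrix form,
  Gamma_p phi = r_p,   with   (Gamma_p)_{ij} = gamma(|i - j|),
                       (r_p)_i = gamma(i),   i,j = 1..p.
Substitute the sample gammas (Toeplitz matrix and right-hand side of size 2):
  Gamma_p = [[1.1012, -0.2791], [-0.2791, 1.1012]]
  r_p     = [-0.2791, -0.1065]
Written out:
  1.1012 phi_1 - 0.2791 phi_2 = -0.2791
  -0.2791 phi_1 + 1.1012 phi_2 = -0.1065
Solve by Cramer's rule:
  det = gamma(0)^2 - gamma(1)^2 = (1.1012)^2 - (-0.2791)^2 = 1.21264144 - 0.07789681 = 1.13474463
  phi_hat_1 = [gamma(1) gamma(0) - gamma(1) gamma(2)] / det = [(-0.2791)(1.1012) - (-0.2791)(-0.1065)] / 1.13474463 = -0.33706907 / 1.13474463 = -0.297
  phi_hat_2 = [gamma(0) gamma(2) - gamma(1)^2] / det = [(1.1012)(-0.1065) - (-0.2791)^2] / 1.13474463 = -0.19517461 / 1.13474463 = -0.172
So phi_hat = [-0.2970, -0.1720].
Therefore phi_hat_2 = -0.1720.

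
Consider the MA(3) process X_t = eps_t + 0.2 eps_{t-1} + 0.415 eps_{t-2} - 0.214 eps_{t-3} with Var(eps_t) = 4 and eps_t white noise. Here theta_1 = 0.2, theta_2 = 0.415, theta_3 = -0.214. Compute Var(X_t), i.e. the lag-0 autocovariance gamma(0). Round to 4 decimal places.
\gamma(0) = 5.0321

For an MA(q) process X_t = eps_t + sum_i theta_i eps_{t-i} with
Var(eps_t) = sigma^2, the variance is
  gamma(0) = sigma^2 * (1 + sum_i theta_i^2).
  sum_i theta_i^2 = (0.2)^2 + (0.415)^2 + (-0.214)^2 = 0.04 + 0.172225 + 0.045796 = 0.258021.
  gamma(0) = 4 * (1 + 0.258021) = 4 * 1.258021 = 5.032084, which rounds to 5.0321.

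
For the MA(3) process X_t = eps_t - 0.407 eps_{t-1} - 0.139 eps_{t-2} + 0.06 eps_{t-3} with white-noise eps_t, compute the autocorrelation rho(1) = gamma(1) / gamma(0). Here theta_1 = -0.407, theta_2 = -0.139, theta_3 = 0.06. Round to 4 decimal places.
\rho(1) = -0.3018

For an MA(q) process with theta_0 = 1, the autocovariance is
  gamma(k) = sigma^2 * sum_{i=0..q-k} theta_i * theta_{i+k},
and rho(k) = gamma(k) / gamma(0). Sigma^2 cancels.
  numerator   = (1)*(-0.407) + (-0.407)*(-0.139) + (-0.139)*(0.06) = -0.358767.
  denominator = (1)^2 + (-0.407)^2 + (-0.139)^2 + (0.06)^2 = 1.18857.
  rho(1) = -0.358767 / 1.18857 = -0.3018.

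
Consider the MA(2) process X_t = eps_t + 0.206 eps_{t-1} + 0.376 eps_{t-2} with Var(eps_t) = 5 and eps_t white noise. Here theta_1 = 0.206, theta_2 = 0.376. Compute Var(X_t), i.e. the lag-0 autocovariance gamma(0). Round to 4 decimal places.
\gamma(0) = 5.9191

For an MA(q) process X_t = eps_t + sum_i theta_i eps_{t-i} with
Var(eps_t) = sigma^2, the variance is
  gamma(0) = sigma^2 * (1 + sum_i theta_i^2).
  sum_i theta_i^2 = (0.206)^2 + (0.376)^2 = 0.042436 + 0.141376 = 0.183812.
  gamma(0) = 5 * (1 + 0.183812) = 5 * 1.183812 = 5.91906, which rounds to 5.9191.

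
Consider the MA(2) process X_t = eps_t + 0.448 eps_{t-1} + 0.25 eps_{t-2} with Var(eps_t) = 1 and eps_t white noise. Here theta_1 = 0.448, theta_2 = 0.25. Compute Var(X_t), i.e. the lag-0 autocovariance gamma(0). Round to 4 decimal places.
\gamma(0) = 1.2632

For an MA(q) process X_t = eps_t + sum_i theta_i eps_{t-i} with
Var(eps_t) = sigma^2, the variance is
  gamma(0) = sigma^2 * (1 + sum_i theta_i^2).
  sum_i theta_i^2 = (0.448)^2 + (0.25)^2 = 0.200704 + 0.0625 = 0.263204.
  gamma(0) = 1 * (1 + 0.263204) = 1 * 1.263204 = 1.263204, which rounds to 1.2632.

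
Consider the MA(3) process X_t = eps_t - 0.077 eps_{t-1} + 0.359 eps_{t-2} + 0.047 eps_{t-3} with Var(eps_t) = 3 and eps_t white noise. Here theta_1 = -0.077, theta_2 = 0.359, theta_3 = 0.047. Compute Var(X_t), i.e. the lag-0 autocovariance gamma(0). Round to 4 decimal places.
\gamma(0) = 3.4111

For an MA(q) process X_t = eps_t + sum_i theta_i eps_{t-i} with
Var(eps_t) = sigma^2, the variance is
  gamma(0) = sigma^2 * (1 + sum_i theta_i^2).
  sum_i theta_i^2 = (-0.077)^2 + (0.359)^2 + (0.047)^2 = 0.005929 + 0.128881 + 0.002209 = 0.137019.
  gamma(0) = 3 * (1 + 0.137019) = 3 * 1.137019 = 3.411057, which rounds to 3.4111.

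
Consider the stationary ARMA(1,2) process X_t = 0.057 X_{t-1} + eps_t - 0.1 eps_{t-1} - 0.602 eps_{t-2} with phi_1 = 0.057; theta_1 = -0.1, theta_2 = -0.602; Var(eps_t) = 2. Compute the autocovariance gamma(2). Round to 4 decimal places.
\gamma(2) = -1.2036

Multiply the model equation by X_{t-k} and take expectations. With theta_0 = psi_0 = 1 and psi_j the MA(infinity) weights, this gives
  gamma(k) - sum_i phi_i gamma(k-i) = c_k,
  c_k = sigma^2 * sum_{j=k..q} theta_j psi_{j-k}   (c_k = 0 for k > q),
using gamma(-m) = gamma(m).
psi-weights needed (psi_j = theta_j + sum_i phi_i psi_{j-i}):
  psi_1 = theta_1 + phi_1 = -0.1 + (0.057) = -0.043
  psi_2 = theta_2 + phi_1 psi_1 = -0.602 + (0.057)(-0.043) = -0.604451
Right-hand sides:
  c_0 = sigma^2 (1 + theta_1 psi_1 + theta_2 psi_2) = 2 * (1 + (-0.1)(-0.043) + (-0.602)(-0.604451)) = 2 * 1.36818 = 2.736359
  c_1 = sigma^2 (theta_1 + theta_2 psi_1) = 2 * (-0.1 + (-0.602)(-0.043)) = -0.148228
  c_2 = sigma^2 theta_2 = 2 * (-0.602) = -1.204
Equations for k = 0 and k = 1 (AR order 1):
  gamma(0) = phi_1 gamma(1) + c_0
  gamma(1) = phi_1 gamma(0) + c_1
Substituting the second into the first: gamma(0) (1 - phi_1^2) = c_0 + phi_1 c_1, so
  gamma(0) = (c_0 + phi_1 c_1) / (1 - phi_1^2) = (2.736359 + (0.057)(-0.148228)) / (1 - (0.057)^2) = 2.72791 / 0.996751 = 2.736802.
  gamma(1) = phi_1 gamma(0) + c_1 = (0.057)(2.736802) + (-0.148228) = 0.00777.
For k = 2: gamma(2) = phi_1 gamma(1) + c_2
  = (0.057)(0.00777) + (-1.204) = -1.203557.
Therefore gamma(2) = -1.2036 (to 4 decimal places).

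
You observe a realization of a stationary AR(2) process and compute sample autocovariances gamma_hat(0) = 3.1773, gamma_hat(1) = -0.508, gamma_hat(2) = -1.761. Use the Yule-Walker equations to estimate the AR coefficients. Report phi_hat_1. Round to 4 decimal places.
\hat\phi_{1} = -0.2550

The Yule-Walker equations for an AR(p) process read, in matrix form,
  Gamma_p phi = r_p,   with   (Gamma_p)_{ij} = gamma(|i - j|),
                       (r_p)_i = gamma(i),   i,j = 1..p.
Substitute the sample gammas (Toeplitz matrix and right-hand side of size 2):
  Gamma_p = [[3.1773, -0.508], [-0.508, 3.1773]]
  r_p     = [-0.508, -1.761]
Written out:
  3.1773 phi_1 - 0.508 phi_2 = -0.508
  -0.508 phi_1 + 3.1773 phi_2 = -1.761
Solve by Cramer's rule:
  det = gamma(0)^2 - gamma(1)^2 = (3.1773)^2 - (-0.508)^2 = 10.09523529 - 0.258064 = 9.83717129
  phi_hat_1 = [gamma(1) gamma(0) - gamma(1) gamma(2)] / det = [(-0.508)(3.1773) - (-0.508)(-1.761)] / 9.83717129 = -2.5086564 / 9.83717129 = -0.255
  phi_hat_2 = [gamma(0) gamma(2) - gamma(1)^2] / det = [(3.1773)(-1.761) - (-0.508)^2] / 9.83717129 = -5.8532893 / 9.83717129 = -0.595
So phi_hat = [-0.2550, -0.5950].
Therefore phi_hat_1 = -0.2550.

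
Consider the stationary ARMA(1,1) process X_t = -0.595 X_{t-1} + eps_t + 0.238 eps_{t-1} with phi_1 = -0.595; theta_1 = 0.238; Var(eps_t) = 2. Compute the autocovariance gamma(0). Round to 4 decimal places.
\gamma(0) = 2.3946

Multiply the model equation by X_{t-k} and take expectations. With theta_0 = psi_0 = 1 and psi_j the MA(infinity) weights, this gives
  gamma(k) - sum_i phi_i gamma(k-i) = c_k,
  c_k = sigma^2 * sum_{j=k..q} theta_j psi_{j-k}   (c_k = 0 for k > q),
using gamma(-m) = gamma(m).
psi-weights needed (psi_j = theta_j + sum_i phi_i psi_{j-i}):
  psi_1 = theta_1 + phi_1 = 0.238 + (-0.595) = -0.357
Right-hand sides:
  c_0 = sigma^2 (1 + theta_1 psi_1) = 2 * (1 + (0.238)(-0.357)) = 2 * 0.915034 = 1.830068
  c_1 = sigma^2 theta_1 = 2 * (0.238) = 0.476
  c_2 = 0
Equations for k = 0 and k = 1 (AR order 1):
  gamma(0) = phi_1 gamma(1) + c_0
  gamma(1) = phi_1 gamma(0) + c_1
Substituting the second into the first: gamma(0) (1 - phi_1^2) = c_0 + phi_1 c_1, so
  gamma(0) = (c_0 + phi_1 c_1) / (1 - phi_1^2) = (1.830068 + (-0.595)(0.476)) / (1 - (-0.595)^2) = 1.546848 / 0.645975 = 2.394594.
Therefore gamma(0) = 2.3946 (to 4 decimal places).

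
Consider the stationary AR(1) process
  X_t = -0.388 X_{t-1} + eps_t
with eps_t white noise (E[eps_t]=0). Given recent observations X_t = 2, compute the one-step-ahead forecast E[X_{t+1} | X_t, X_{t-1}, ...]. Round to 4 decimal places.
E[X_{t+1} \mid \mathcal F_t] = -0.7760

For an AR(p) model X_t = c + sum_i phi_i X_{t-i} + eps_t, the
one-step-ahead conditional mean is
  E[X_{t+1} | X_t, ...] = c + sum_i phi_i X_{t+1-i}.
Substitute known values:
  E[X_{t+1} | ...] = (-0.388) * (2)
                   = -0.7760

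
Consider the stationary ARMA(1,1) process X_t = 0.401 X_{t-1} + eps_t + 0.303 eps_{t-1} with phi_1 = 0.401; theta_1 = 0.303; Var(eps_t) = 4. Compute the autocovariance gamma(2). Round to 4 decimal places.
\gamma(2) = 1.5091

Multiply the model equation by X_{t-k} and take expectations. With theta_0 = psi_0 = 1 and psi_j the MA(infinity) weights, this gives
  gamma(k) - sum_i phi_i gamma(k-i) = c_k,
  c_k = sigma^2 * sum_{j=k..q} theta_j psi_{j-k}   (c_k = 0 for k > q),
using gamma(-m) = gamma(m).
psi-weights needed (psi_j = theta_j + sum_i phi_i psi_{j-i}):
  psi_1 = theta_1 + phi_1 = 0.303 + (0.401) = 0.704
Right-hand sides:
  c_0 = sigma^2 (1 + theta_1 psi_1) = 4 * (1 + (0.303)(0.704)) = 4 * 1.213312 = 4.853248
  c_1 = sigma^2 theta_1 = 4 * (0.303) = 1.212
  c_2 = 0
Equations for k = 0 and k = 1 (AR order 1):
  gamma(0) = phi_1 gamma(1) + c_0
  gamma(1) = phi_1 gamma(0) + c_1
Substituting the second into the first: gamma(0) (1 - phi_1^2) = c_0 + phi_1 c_1, so
  gamma(0) = (c_0 + phi_1 c_1) / (1 - phi_1^2) = (4.853248 + (0.401)(1.212)) / (1 - (0.401)^2) = 5.33926 / 0.839199 = 6.362329.
  gamma(1) = phi_1 gamma(0) + c_1 = (0.401)(6.362329) + (1.212) = 3.763294.
For k = 2 (> q): gamma(2) = phi_1 gamma(1) = (0.401)(3.763294) = 1.509081.
Therefore gamma(2) = 1.5091 (to 4 decimal places).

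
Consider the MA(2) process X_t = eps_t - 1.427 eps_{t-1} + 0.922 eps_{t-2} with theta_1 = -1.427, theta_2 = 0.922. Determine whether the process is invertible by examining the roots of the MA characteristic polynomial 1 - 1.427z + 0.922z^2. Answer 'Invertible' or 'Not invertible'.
\text{Invertible}

The MA(q) characteristic polynomial is P(z) = 1 - 1.427z + 0.922z^2.
Invertibility requires all roots to lie outside the unit circle, i.e. |z| > 1 for every root.
Set 1 + (-1.427) z + (0.922) z^2 = 0, i.e. a z^2 + b z + c = 0 with a = 0.922, b = -1.427, c = 1.
Discriminant D = b^2 - 4ac = (-1.427)^2 - 4*(0.922)*1 = 2.036329 - (3.688) = -1.651671.
D < 0, so the roots are the complex-conjugate pair z = (-b +/- i sqrt(-D)) / (2a) = 0.7739 +/- 0.6969i.
For a conjugate pair |z|^2 = z * conj(z) = (product of roots) = c/a = 1/(0.922) = 1.084599, so |z| = sqrt(1.084599) = 1.0414 for both roots.
Moduli of all roots: 1.0414, 1.0414.
All moduli strictly greater than 1? Yes.
Verdict: Invertible.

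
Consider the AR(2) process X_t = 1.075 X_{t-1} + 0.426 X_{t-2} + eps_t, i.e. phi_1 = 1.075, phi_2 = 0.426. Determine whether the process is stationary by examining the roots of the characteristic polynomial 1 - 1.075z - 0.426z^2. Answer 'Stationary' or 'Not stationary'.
\text{Not stationary}

The AR(p) characteristic polynomial is P(z) = 1 - 1.075z - 0.426z^2.
Stationarity requires all roots to lie outside the unit circle, i.e. |z| > 1 for every root.
Set 1 + (-1.075) z + (-0.426) z^2 = 0, i.e. a z^2 + b z + c = 0 with a = -0.426, b = -1.075, c = 1.
Discriminant D = b^2 - 4ac = (-1.075)^2 - 4*(-0.426)*1 = 1.155625 - (-1.704) = 2.859625.
D >= 0, so the roots are real: z = (-b +/- sqrt(D)) / (2a) = (1.075 +/- 1.691043) / (-0.852).
  z_1 = (1.075 + 1.691043) / (-0.852) = -3.2465,   |z_1| = 3.2465.
  z_2 = (1.075 - 1.691043) / (-0.852) = 0.7231,   |z_2| = 0.7231.
Moduli of all roots: 3.2465, 0.7231.
All moduli strictly greater than 1? No.
Verdict: Not stationary.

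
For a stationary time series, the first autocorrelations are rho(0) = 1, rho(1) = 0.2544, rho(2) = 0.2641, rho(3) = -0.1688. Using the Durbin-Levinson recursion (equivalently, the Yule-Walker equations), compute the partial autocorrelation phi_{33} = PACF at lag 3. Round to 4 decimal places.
\phi_{33} = -0.3090

The PACF at lag k is phi_{kk}, the last component of the solution
to the Yule-Walker system G_k phi = r_k where
  (G_k)_{ij} = rho(|i - j|), (r_k)_i = rho(i), i,j = 1..k.
Equivalently, Durbin-Levinson gives phi_{kk} iteratively:
  phi_{11} = rho(1)
  phi_{kk} = [rho(k) - sum_{j=1..k-1} phi_{k-1,j} rho(k-j)]
            / [1 - sum_{j=1..k-1} phi_{k-1,j} rho(j)],
  phi_{k,j} = phi_{k-1,j} - phi_{kk} phi_{k-1,k-j},  j = 1..k-1.
Step k = 1:
  phi_11 = rho(1) = 0.2544.
Step k = 2:
  phi_22 = [rho(2) - phi_11 rho(1)] / [1 - phi_11 rho(1)] = [0.2641 - (0.2544)(0.2544)] / [1 - (0.2544)(0.2544)]
         = 0.19938064 / 0.93528064 = 0.213177.
  Update: phi_21 = phi_11 - phi_22 phi_11 = 0.2544 - (0.213177)(0.2544) = 0.200168.
Step k = 3:
  phi_33 = [rho(3) - phi_21 rho(2) - phi_22 rho(1)] / [1 - phi_21 rho(1) - phi_22 rho(2)]
    numerator   = -0.1688 - (0.200168)(0.2641) - (0.213177)(0.2544) = -0.2758966
    denominator = 1 - (0.200168)(0.2544) - (0.213177)(0.2641) = 0.89277721
  phi_33 = -0.2758966 / 0.89277721 = -0.309.
Therefore phi_{33} = -0.3090.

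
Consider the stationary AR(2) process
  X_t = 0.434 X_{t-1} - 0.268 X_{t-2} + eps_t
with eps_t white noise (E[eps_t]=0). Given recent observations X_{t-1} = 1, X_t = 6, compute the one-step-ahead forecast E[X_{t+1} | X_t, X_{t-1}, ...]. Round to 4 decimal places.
E[X_{t+1} \mid \mathcal F_t] = 2.3360

For an AR(p) model X_t = c + sum_i phi_i X_{t-i} + eps_t, the
one-step-ahead conditional mean is
  E[X_{t+1} | X_t, ...] = c + sum_i phi_i X_{t+1-i}.
Substitute known values:
  E[X_{t+1} | ...] = (0.434) * (6) + (-0.268) * (1)
                   = 2.3360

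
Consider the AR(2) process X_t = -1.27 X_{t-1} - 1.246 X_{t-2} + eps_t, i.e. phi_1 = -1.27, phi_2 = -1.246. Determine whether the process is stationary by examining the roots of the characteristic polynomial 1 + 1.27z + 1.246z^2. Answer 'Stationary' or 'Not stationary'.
\text{Not stationary}

The AR(p) characteristic polynomial is P(z) = 1 + 1.27z + 1.246z^2.
Stationarity requires all roots to lie outside the unit circle, i.e. |z| > 1 for every root.
Set 1 + (1.27) z + (1.246) z^2 = 0, i.e. a z^2 + b z + c = 0 with a = 1.246, b = 1.27, c = 1.
Discriminant D = b^2 - 4ac = (1.27)^2 - 4*(1.246)*1 = 1.6129 - (4.984) = -3.3711.
D < 0, so the roots are the complex-conjugate pair z = (-b +/- i sqrt(-D)) / (2a) = -0.5096 +/- 0.7368i.
For a conjugate pair |z|^2 = z * conj(z) = (product of roots) = c/a = 1/(1.246) = 0.802568, so |z| = sqrt(0.802568) = 0.8959 for both roots.
Moduli of all roots: 0.8959, 0.8959.
All moduli strictly greater than 1? No.
Verdict: Not stationary.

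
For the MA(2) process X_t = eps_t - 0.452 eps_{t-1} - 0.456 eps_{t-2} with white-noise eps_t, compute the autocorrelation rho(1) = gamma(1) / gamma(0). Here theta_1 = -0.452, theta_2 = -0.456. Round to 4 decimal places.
\rho(1) = -0.1741

For an MA(q) process with theta_0 = 1, the autocovariance is
  gamma(k) = sigma^2 * sum_{i=0..q-k} theta_i * theta_{i+k},
and rho(k) = gamma(k) / gamma(0). Sigma^2 cancels.
  numerator   = (1)*(-0.452) + (-0.452)*(-0.456) = -0.245888.
  denominator = (1)^2 + (-0.452)^2 + (-0.456)^2 = 1.41224.
  rho(1) = -0.245888 / 1.41224 = -0.1741.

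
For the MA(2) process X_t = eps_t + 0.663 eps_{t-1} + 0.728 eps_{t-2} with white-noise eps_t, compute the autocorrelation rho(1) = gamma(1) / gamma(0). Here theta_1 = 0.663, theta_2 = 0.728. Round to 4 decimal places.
\rho(1) = 0.5817

For an MA(q) process with theta_0 = 1, the autocovariance is
  gamma(k) = sigma^2 * sum_{i=0..q-k} theta_i * theta_{i+k},
and rho(k) = gamma(k) / gamma(0). Sigma^2 cancels.
  numerator   = (1)*(0.663) + (0.663)*(0.728) = 1.145664.
  denominator = (1)^2 + (0.663)^2 + (0.728)^2 = 1.969553.
  rho(1) = 1.145664 / 1.969553 = 0.5817.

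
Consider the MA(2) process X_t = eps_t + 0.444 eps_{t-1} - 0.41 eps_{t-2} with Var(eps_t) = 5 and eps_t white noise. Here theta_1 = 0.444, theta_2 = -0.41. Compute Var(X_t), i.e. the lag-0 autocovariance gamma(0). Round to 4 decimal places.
\gamma(0) = 6.8262

For an MA(q) process X_t = eps_t + sum_i theta_i eps_{t-i} with
Var(eps_t) = sigma^2, the variance is
  gamma(0) = sigma^2 * (1 + sum_i theta_i^2).
  sum_i theta_i^2 = (0.444)^2 + (-0.41)^2 = 0.197136 + 0.1681 = 0.365236.
  gamma(0) = 5 * (1 + 0.365236) = 5 * 1.365236 = 6.82618, which rounds to 6.8262.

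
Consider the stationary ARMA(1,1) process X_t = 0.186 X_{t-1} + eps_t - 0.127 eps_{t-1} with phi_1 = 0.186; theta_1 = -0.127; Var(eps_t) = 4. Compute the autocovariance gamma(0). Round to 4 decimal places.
\gamma(0) = 4.0144

Multiply the model equation by X_{t-k} and take expectations. With theta_0 = psi_0 = 1 and psi_j the MA(infinity) weights, this gives
  gamma(k) - sum_i phi_i gamma(k-i) = c_k,
  c_k = sigma^2 * sum_{j=k..q} theta_j psi_{j-k}   (c_k = 0 for k > q),
using gamma(-m) = gamma(m).
psi-weights needed (psi_j = theta_j + sum_i phi_i psi_{j-i}):
  psi_1 = theta_1 + phi_1 = -0.127 + (0.186) = 0.059
Right-hand sides:
  c_0 = sigma^2 (1 + theta_1 psi_1) = 4 * (1 + (-0.127)(0.059)) = 4 * 0.992507 = 3.970028
  c_1 = sigma^2 theta_1 = 4 * (-0.127) = -0.508
  c_2 = 0
Equations for k = 0 and k = 1 (AR order 1):
  gamma(0) = phi_1 gamma(1) + c_0
  gamma(1) = phi_1 gamma(0) + c_1
Substituting the second into the first: gamma(0) (1 - phi_1^2) = c_0 + phi_1 c_1, so
  gamma(0) = (c_0 + phi_1 c_1) / (1 - phi_1^2) = (3.970028 + (0.186)(-0.508)) / (1 - (0.186)^2) = 3.87554 / 0.965404 = 4.014423.
Therefore gamma(0) = 4.0144 (to 4 decimal places).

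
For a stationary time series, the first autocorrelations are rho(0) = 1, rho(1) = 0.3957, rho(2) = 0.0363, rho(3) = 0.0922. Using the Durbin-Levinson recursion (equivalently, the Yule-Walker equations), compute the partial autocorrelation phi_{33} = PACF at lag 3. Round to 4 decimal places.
\phi_{33} = 0.1600

The PACF at lag k is phi_{kk}, the last component of the solution
to the Yule-Walker system G_k phi = r_k where
  (G_k)_{ij} = rho(|i - j|), (r_k)_i = rho(i), i,j = 1..k.
Equivalently, Durbin-Levinson gives phi_{kk} iteratively:
  phi_{11} = rho(1)
  phi_{kk} = [rho(k) - sum_{j=1..k-1} phi_{k-1,j} rho(k-j)]
            / [1 - sum_{j=1..k-1} phi_{k-1,j} rho(j)],
  phi_{k,j} = phi_{k-1,j} - phi_{kk} phi_{k-1,k-j},  j = 1..k-1.
Step k = 1:
  phi_11 = rho(1) = 0.3957.
Step k = 2:
  phi_22 = [rho(2) - phi_11 rho(1)] / [1 - phi_11 rho(1)] = [0.0363 - (0.3957)(0.3957)] / [1 - (0.3957)(0.3957)]
         = -0.12027849 / 0.84342151 = -0.142608.
  Update: phi_21 = phi_11 - phi_22 phi_11 = 0.3957 - (-0.142608)(0.3957) = 0.45213.
Step k = 3:
  phi_33 = [rho(3) - phi_21 rho(2) - phi_22 rho(1)] / [1 - phi_21 rho(1) - phi_22 rho(2)]
    numerator   = 0.0922 - (0.45213)(0.0363) - (-0.142608)(0.3957) = 0.13221759
    denominator = 1 - (0.45213)(0.3957) - (-0.142608)(0.0363) = 0.82626886
  phi_33 = 0.13221759 / 0.82626886 = 0.16.
Therefore phi_{33} = 0.1600.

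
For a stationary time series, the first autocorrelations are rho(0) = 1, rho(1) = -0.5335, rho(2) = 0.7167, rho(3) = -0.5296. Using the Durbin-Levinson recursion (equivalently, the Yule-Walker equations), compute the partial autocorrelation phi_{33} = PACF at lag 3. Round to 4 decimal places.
\phi_{33} = -0.1231

The PACF at lag k is phi_{kk}, the last component of the solution
to the Yule-Walker system G_k phi = r_k where
  (G_k)_{ij} = rho(|i - j|), (r_k)_i = rho(i), i,j = 1..k.
Equivalently, Durbin-Levinson gives phi_{kk} iteratively:
  phi_{11} = rho(1)
  phi_{kk} = [rho(k) - sum_{j=1..k-1} phi_{k-1,j} rho(k-j)]
            / [1 - sum_{j=1..k-1} phi_{k-1,j} rho(j)],
  phi_{k,j} = phi_{k-1,j} - phi_{kk} phi_{k-1,k-j},  j = 1..k-1.
Step k = 1:
  phi_11 = rho(1) = -0.5335.
Step k = 2:
  phi_22 = [rho(2) - phi_11 rho(1)] / [1 - phi_11 rho(1)] = [0.7167 - (-0.5335)(-0.5335)] / [1 - (-0.5335)(-0.5335)]
         = 0.43207775 / 0.71537775 = 0.603985.
  Update: phi_21 = phi_11 - phi_22 phi_11 = -0.5335 - (0.603985)(-0.5335) = -0.211274.
Step k = 3:
  phi_33 = [rho(3) - phi_21 rho(2) - phi_22 rho(1)] / [1 - phi_21 rho(1) - phi_22 rho(2)]
    numerator   = -0.5296 - (-0.211274)(0.7167) - (0.603985)(-0.5335) = -0.05595386
    denominator = 1 - (-0.211274)(-0.5335) - (0.603985)(0.7167) = 0.45440908
  phi_33 = -0.05595386 / 0.45440908 = -0.1231.
Therefore phi_{33} = -0.1231.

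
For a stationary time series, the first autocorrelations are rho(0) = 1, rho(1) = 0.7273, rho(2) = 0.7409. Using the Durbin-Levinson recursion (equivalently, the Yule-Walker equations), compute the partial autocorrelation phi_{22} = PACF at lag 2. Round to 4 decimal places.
\phi_{22} = 0.4499

The PACF at lag k is phi_{kk}, the last component of the solution
to the Yule-Walker system G_k phi = r_k where
  (G_k)_{ij} = rho(|i - j|), (r_k)_i = rho(i), i,j = 1..k.
Equivalently, Durbin-Levinson gives phi_{kk} iteratively:
  phi_{11} = rho(1)
  phi_{kk} = [rho(k) - sum_{j=1..k-1} phi_{k-1,j} rho(k-j)]
            / [1 - sum_{j=1..k-1} phi_{k-1,j} rho(j)],
  phi_{k,j} = phi_{k-1,j} - phi_{kk} phi_{k-1,k-j},  j = 1..k-1.
Step k = 1:
  phi_11 = rho(1) = 0.7273.
Step k = 2:
  phi_22 = [rho(2) - phi_11 rho(1)] / [1 - phi_11 rho(1)] = [0.7409 - (0.7273)(0.7273)] / [1 - (0.7273)(0.7273)]
         = 0.21193471 / 0.47103471 = 0.4499.
Therefore phi_{22} = 0.4499.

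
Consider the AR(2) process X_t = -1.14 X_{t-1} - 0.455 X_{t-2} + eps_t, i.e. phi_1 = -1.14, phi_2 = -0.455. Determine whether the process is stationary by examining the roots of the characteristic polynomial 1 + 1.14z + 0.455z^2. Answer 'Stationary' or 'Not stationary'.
\text{Stationary}

The AR(p) characteristic polynomial is P(z) = 1 + 1.14z + 0.455z^2.
Stationarity requires all roots to lie outside the unit circle, i.e. |z| > 1 for every root.
Set 1 + (1.14) z + (0.455) z^2 = 0, i.e. a z^2 + b z + c = 0 with a = 0.455, b = 1.14, c = 1.
Discriminant D = b^2 - 4ac = (1.14)^2 - 4*(0.455)*1 = 1.2996 - (1.82) = -0.5204.
D < 0, so the roots are the complex-conjugate pair z = (-b +/- i sqrt(-D)) / (2a) = -1.2527 +/- 0.7927i.
For a conjugate pair |z|^2 = z * conj(z) = (product of roots) = c/a = 1/(0.455) = 2.197802, so |z| = sqrt(2.197802) = 1.4825 for both roots.
Moduli of all roots: 1.4825, 1.4825.
All moduli strictly greater than 1? Yes.
Verdict: Stationary.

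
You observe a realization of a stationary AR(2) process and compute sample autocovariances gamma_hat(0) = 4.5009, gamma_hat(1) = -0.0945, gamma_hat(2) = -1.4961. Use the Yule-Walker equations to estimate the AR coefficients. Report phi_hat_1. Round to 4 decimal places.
\hat\phi_{1} = -0.0280

The Yule-Walker equations for an AR(p) process read, in matrix form,
  Gamma_p phi = r_p,   with   (Gamma_p)_{ij} = gamma(|i - j|),
                       (r_p)_i = gamma(i),   i,j = 1..p.
Substitute the sample gammas (Toeplitz matrix and right-hand side of size 2):
  Gamma_p = [[4.5009, -0.0945], [-0.0945, 4.5009]]
  r_p     = [-0.0945, -1.4961]
Written out:
  4.5009 phi_1 - 0.0945 phi_2 = -0.0945
  -0.0945 phi_1 + 4.5009 phi_2 = -1.4961
Solve by Cramer's rule:
  det = gamma(0)^2 - gamma(1)^2 = (4.5009)^2 - (-0.0945)^2 = 20.25810081 - 0.00893025 = 20.24917056
  phi_hat_1 = [gamma(1) gamma(0) - gamma(1) gamma(2)] / det = [(-0.0945)(4.5009) - (-0.0945)(-1.4961)] / 20.24917056 = -0.5667165 / 20.24917056 = -0.028
  phi_hat_2 = [gamma(0) gamma(2) - gamma(1)^2] / det = [(4.5009)(-1.4961) - (-0.0945)^2] / 20.24917056 = -6.74272674 / 20.24917056 = -0.333
So phi_hat = [-0.0280, -0.3330].
Therefore phi_hat_1 = -0.0280.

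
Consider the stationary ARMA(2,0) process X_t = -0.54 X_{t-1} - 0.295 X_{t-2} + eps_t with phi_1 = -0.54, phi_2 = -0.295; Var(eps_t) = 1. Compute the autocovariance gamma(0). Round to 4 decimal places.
\gamma(0) = 1.3259

Multiply the model equation by X_{t-k} and take expectations. With theta_0 = psi_0 = 1 and psi_j the MA(infinity) weights, this gives
  gamma(k) - sum_i phi_i gamma(k-i) = c_k,
  c_k = sigma^2 * sum_{j=k..q} theta_j psi_{j-k}   (c_k = 0 for k > q),
using gamma(-m) = gamma(m).
Pure AR (q = 0): c_0 = sigma^2 = 1, c_k = 0 for k >= 1.
Equations for k = 0, 1, 2 (AR order 2, c_2 = 0):
  (E0) gamma(0) = phi_1 gamma(1) + phi_2 gamma(2) + c_0
  (E1) gamma(1) = phi_1 gamma(0) + phi_2 gamma(1) + c_1
  (E2) gamma(2) = phi_1 gamma(1) + phi_2 gamma(0)
From (E1): gamma(1) = A gamma(0) + B with
  A = phi_1 / (1 - phi_2) = -0.54 / 1.295 = -0.416988,   B = c_1 / (1 - phi_2) = 0 / 1.295 = 0.
Insert (E2) into (E0): gamma(0) (1 - phi_2^2) = phi_1 (1 + phi_2) gamma(1) + c_0.
  phi_1 (1 + phi_2) = (-0.54)(0.705) = -0.3807,   1 - phi_2^2 = 0.912975.
Replace gamma(1) by A gamma(0) + B and collect gamma(0):
  gamma(0) [0.912975 - (-0.3807)(-0.416988)] = c_0 = 1
  gamma(0) * 0.754228 = 1
  gamma(0) = 1 / 0.754228 = 1.32586.
Therefore gamma(0) = 1.3259 (to 4 decimal places).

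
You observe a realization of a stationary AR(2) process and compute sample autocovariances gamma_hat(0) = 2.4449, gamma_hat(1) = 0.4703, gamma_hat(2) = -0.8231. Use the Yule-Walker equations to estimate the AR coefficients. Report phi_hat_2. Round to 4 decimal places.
\hat\phi_{2} = -0.3880

The Yule-Walker equations for an AR(p) process read, in matrix form,
  Gamma_p phi = r_p,   with   (Gamma_p)_{ij} = gamma(|i - j|),
                       (r_p)_i = gamma(i),   i,j = 1..p.
Substitute the sample gammas (Toeplitz matrix and right-hand side of size 2):
  Gamma_p = [[2.4449, 0.4703], [0.4703, 2.4449]]
  r_p     = [0.4703, -0.8231]
Written out:
  2.4449 phi_1 + 0.4703 phi_2 = 0.4703
  0.4703 phi_1 + 2.4449 phi_2 = -0.8231
Solve by Cramer's rule:
  det = gamma(0)^2 - gamma(1)^2 = (2.4449)^2 - (0.4703)^2 = 5.97753601 - 0.22118209 = 5.75635392
  phi_hat_1 = [gamma(1) gamma(0) - gamma(1) gamma(2)] / det = [(0.4703)(2.4449) - (0.4703)(-0.8231)] / 5.75635392 = 1.5369404 / 5.75635392 = 0.267
  phi_hat_2 = [gamma(0) gamma(2) - gamma(1)^2] / det = [(2.4449)(-0.8231) - (0.4703)^2] / 5.75635392 = -2.23357928 / 5.75635392 = -0.388
So phi_hat = [0.2670, -0.3880].
Therefore phi_hat_2 = -0.3880.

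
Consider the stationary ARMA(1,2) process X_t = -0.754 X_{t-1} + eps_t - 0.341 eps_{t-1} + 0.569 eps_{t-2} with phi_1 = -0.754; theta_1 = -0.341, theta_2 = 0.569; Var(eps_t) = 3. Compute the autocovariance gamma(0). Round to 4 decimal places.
\gamma(0) = 20.1201

Multiply the model equation by X_{t-k} and take expectations. With theta_0 = psi_0 = 1 and psi_j the MA(infinity) weights, this gives
  gamma(k) - sum_i phi_i gamma(k-i) = c_k,
  c_k = sigma^2 * sum_{j=k..q} theta_j psi_{j-k}   (c_k = 0 for k > q),
using gamma(-m) = gamma(m).
psi-weights needed (psi_j = theta_j + sum_i phi_i psi_{j-i}):
  psi_1 = theta_1 + phi_1 = -0.341 + (-0.754) = -1.095
  psi_2 = theta_2 + phi_1 psi_1 = 0.569 + (-0.754)(-1.095) = 1.39463
Right-hand sides:
  c_0 = sigma^2 (1 + theta_1 psi_1 + theta_2 psi_2) = 3 * (1 + (-0.341)(-1.095) + (0.569)(1.39463)) = 3 * 2.166939 = 6.500818
  c_1 = sigma^2 (theta_1 + theta_2 psi_1) = 3 * (-0.341 + (0.569)(-1.095)) = -2.892165
  c_2 = sigma^2 theta_2 = 3 * (0.569) = 1.707
Equations for k = 0 and k = 1 (AR order 1):
  gamma(0) = phi_1 gamma(1) + c_0
  gamma(1) = phi_1 gamma(0) + c_1
Substituting the second into the first: gamma(0) (1 - phi_1^2) = c_0 + phi_1 c_1, so
  gamma(0) = (c_0 + phi_1 c_1) / (1 - phi_1^2) = (6.500818 + (-0.754)(-2.892165)) / (1 - (-0.754)^2) = 8.681511 / 0.431484 = 20.120122.
Therefore gamma(0) = 20.1201 (to 4 decimal places).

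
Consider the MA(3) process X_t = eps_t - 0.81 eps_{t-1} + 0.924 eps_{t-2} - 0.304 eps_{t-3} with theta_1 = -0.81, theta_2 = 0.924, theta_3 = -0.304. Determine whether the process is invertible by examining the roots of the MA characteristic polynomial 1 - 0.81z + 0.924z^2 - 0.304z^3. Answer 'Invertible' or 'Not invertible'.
\text{Invertible}

The MA(q) characteristic polynomial is P(z) = 1 - 0.81z + 0.924z^2 - 0.304z^3.
Invertibility requires all roots to lie outside the unit circle, i.e. |z| > 1 for every root.
Degree 3: look for a simple real root z0 first, then factor out (1 - z/z0) and solve the remaining quadratic.
Testing z0 = 2.5: P(2.5) = 1 + (-0.81)(2.5) + (0.924)(2.5)^2 + (-0.304)(2.5)^3
  = 1 + (-2.025) + (5.775) + (-4.75) = 0.  So z_0 = 2.5 is a root, |z_0| = 2.5.
Divide out the factor (1 - 0.4 z) = (1 - z/z0) (since 1/z0 = 0.4):
  P(z) = (1 - 0.4 z)(1 + (-0.41) z + (0.76) z^2)
  [check: z-coef -0.41 - (0.4) = -0.81; z^2-coef 0.76 - (0.4)(-0.41) = 0.924; z^3-coef -(0.4)(0.76) = -0.304.]
Remaining roots from the quadratic factor 1 + (-0.41) z + (0.76) z^2:
  Set 1 + (-0.41) z + (0.76) z^2 = 0, i.e. a z^2 + b z + c = 0 with a = 0.76, b = -0.41, c = 1.
  Discriminant D = b^2 - 4ac = (-0.41)^2 - 4*(0.76)*1 = 0.1681 - (3.04) = -2.8719.
  D < 0, so the roots are the complex-conjugate pair z = (-b +/- i sqrt(-D)) / (2a) = 0.2697 +/- 1.1149i.
  For a conjugate pair |z|^2 = z * conj(z) = (product of roots) = c/a = 1/(0.76) = 1.315789, so |z| = sqrt(1.315789) = 1.1471 for both roots.
Moduli of all roots: 2.5000, 1.1471, 1.1471.
All moduli strictly greater than 1? Yes.
Verdict: Invertible.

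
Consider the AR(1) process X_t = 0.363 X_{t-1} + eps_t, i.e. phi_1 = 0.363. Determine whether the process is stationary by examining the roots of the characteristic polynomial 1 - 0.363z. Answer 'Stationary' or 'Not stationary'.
\text{Stationary}

The AR(p) characteristic polynomial is P(z) = 1 - 0.363z.
Stationarity requires all roots to lie outside the unit circle, i.e. |z| > 1 for every root.
This is linear in z: 1 + (-0.363) z = 0  =>  z = -1/(-0.363) = 2.754821,  |z| = 2.754821.
Moduli of all roots: 2.7548.
All moduli strictly greater than 1? Yes.
Verdict: Stationary.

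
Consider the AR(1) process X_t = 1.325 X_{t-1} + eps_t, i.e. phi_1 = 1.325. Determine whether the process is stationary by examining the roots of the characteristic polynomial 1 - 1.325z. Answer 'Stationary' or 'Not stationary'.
\text{Not stationary}

The AR(p) characteristic polynomial is P(z) = 1 - 1.325z.
Stationarity requires all roots to lie outside the unit circle, i.e. |z| > 1 for every root.
This is linear in z: 1 + (-1.325) z = 0  =>  z = -1/(-1.325) = 0.754717,  |z| = 0.754717.
Moduli of all roots: 0.7547.
All moduli strictly greater than 1? No.
Verdict: Not stationary.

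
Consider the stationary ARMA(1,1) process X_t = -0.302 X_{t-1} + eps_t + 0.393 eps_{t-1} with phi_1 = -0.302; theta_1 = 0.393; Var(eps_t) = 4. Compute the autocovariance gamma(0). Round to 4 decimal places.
\gamma(0) = 4.0364

Multiply the model equation by X_{t-k} and take expectations. With theta_0 = psi_0 = 1 and psi_j the MA(infinity) weights, this gives
  gamma(k) - sum_i phi_i gamma(k-i) = c_k,
  c_k = sigma^2 * sum_{j=k..q} theta_j psi_{j-k}   (c_k = 0 for k > q),
using gamma(-m) = gamma(m).
psi-weights needed (psi_j = theta_j + sum_i phi_i psi_{j-i}):
  psi_1 = theta_1 + phi_1 = 0.393 + (-0.302) = 0.091
Right-hand sides:
  c_0 = sigma^2 (1 + theta_1 psi_1) = 4 * (1 + (0.393)(0.091)) = 4 * 1.035763 = 4.143052
  c_1 = sigma^2 theta_1 = 4 * (0.393) = 1.572
  c_2 = 0
Equations for k = 0 and k = 1 (AR order 1):
  gamma(0) = phi_1 gamma(1) + c_0
  gamma(1) = phi_1 gamma(0) + c_1
Substituting the second into the first: gamma(0) (1 - phi_1^2) = c_0 + phi_1 c_1, so
  gamma(0) = (c_0 + phi_1 c_1) / (1 - phi_1^2) = (4.143052 + (-0.302)(1.572)) / (1 - (-0.302)^2) = 3.668308 / 0.908796 = 4.036448.
Therefore gamma(0) = 4.0364 (to 4 decimal places).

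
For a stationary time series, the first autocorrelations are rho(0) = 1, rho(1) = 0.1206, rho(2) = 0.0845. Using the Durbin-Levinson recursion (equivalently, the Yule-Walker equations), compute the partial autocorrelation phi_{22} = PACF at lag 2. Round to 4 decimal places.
\phi_{22} = 0.0710

The PACF at lag k is phi_{kk}, the last component of the solution
to the Yule-Walker system G_k phi = r_k where
  (G_k)_{ij} = rho(|i - j|), (r_k)_i = rho(i), i,j = 1..k.
Equivalently, Durbin-Levinson gives phi_{kk} iteratively:
  phi_{11} = rho(1)
  phi_{kk} = [rho(k) - sum_{j=1..k-1} phi_{k-1,j} rho(k-j)]
            / [1 - sum_{j=1..k-1} phi_{k-1,j} rho(j)],
  phi_{k,j} = phi_{k-1,j} - phi_{kk} phi_{k-1,k-j},  j = 1..k-1.
Step k = 1:
  phi_11 = rho(1) = 0.1206.
Step k = 2:
  phi_22 = [rho(2) - phi_11 rho(1)] / [1 - phi_11 rho(1)] = [0.0845 - (0.1206)(0.1206)] / [1 - (0.1206)(0.1206)]
         = 0.06995564 / 0.98545564 = 0.071.
Therefore phi_{22} = 0.0710.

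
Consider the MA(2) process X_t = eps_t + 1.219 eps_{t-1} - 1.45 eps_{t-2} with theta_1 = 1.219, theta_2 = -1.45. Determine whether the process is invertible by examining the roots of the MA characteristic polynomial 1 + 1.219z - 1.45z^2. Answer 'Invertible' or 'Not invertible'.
\text{Not invertible}

The MA(q) characteristic polynomial is P(z) = 1 + 1.219z - 1.45z^2.
Invertibility requires all roots to lie outside the unit circle, i.e. |z| > 1 for every root.
Set 1 + (1.219) z + (-1.45) z^2 = 0, i.e. a z^2 + b z + c = 0 with a = -1.45, b = 1.219, c = 1.
Discriminant D = b^2 - 4ac = (1.219)^2 - 4*(-1.45)*1 = 1.485961 - (-5.8) = 7.285961.
D >= 0, so the roots are real: z = (-b +/- sqrt(D)) / (2a) = (-1.219 +/- 2.699252) / (-2.9).
  z_1 = (-1.219 + 2.699252) / (-2.9) = -0.5104,   |z_1| = 0.5104.
  z_2 = (-1.219 - 2.699252) / (-2.9) = 1.3511,   |z_2| = 1.3511.
Moduli of all roots: 0.5104, 1.3511.
All moduli strictly greater than 1? No.
Verdict: Not invertible.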